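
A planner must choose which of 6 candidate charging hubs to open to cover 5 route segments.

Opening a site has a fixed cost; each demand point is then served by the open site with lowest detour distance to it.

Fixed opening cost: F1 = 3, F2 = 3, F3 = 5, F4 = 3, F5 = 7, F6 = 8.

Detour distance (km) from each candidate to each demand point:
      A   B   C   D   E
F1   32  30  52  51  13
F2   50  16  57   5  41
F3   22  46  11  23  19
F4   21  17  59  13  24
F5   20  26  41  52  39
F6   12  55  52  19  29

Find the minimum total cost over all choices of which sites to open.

76

Open {F1, F2, F3, F6}: assign each demand point to its cheapest open site.
  A→F6 12, B→F2 16, C→F3 11, D→F2 5, E→F1 13
  detour distance 57, fixed 19 → total 76.
Compare {F1, F2, F3}: detour distance 67 + fixed 11 = 78.
Compare {F2, F3, F6}: detour distance 63 + fixed 16 = 79.
Compare {F1, F2, F3, F4, F6}: detour distance 57 + fixed 22 = 79.
All other subsets cost ≥ 78. Minimum total cost: 76.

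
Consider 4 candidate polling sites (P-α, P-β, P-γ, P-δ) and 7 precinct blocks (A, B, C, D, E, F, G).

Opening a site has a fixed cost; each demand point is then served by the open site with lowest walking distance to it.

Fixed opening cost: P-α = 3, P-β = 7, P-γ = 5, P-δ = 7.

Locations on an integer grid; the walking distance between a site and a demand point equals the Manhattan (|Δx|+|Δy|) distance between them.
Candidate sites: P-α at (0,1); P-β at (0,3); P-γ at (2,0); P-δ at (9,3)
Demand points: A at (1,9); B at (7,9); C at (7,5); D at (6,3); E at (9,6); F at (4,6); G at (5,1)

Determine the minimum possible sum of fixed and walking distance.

Open {P-α, P-δ}: assign each demand point to its cheapest open site.
  A→P-α 9, B→P-δ 8, C→P-δ 4, D→P-δ 3, E→P-δ 3, F→P-δ 8, G→P-α 5
  walking distance 40, fixed 10 → total 50.
Compare {P-β, P-δ}: walking distance 38 + fixed 14 = 52.
Compare {P-γ, P-δ}: walking distance 40 + fixed 12 = 52.
Compare {P-δ}: walking distance 46 + fixed 7 = 53.
All other subsets cost ≥ 52. Minimum total cost: 50.

50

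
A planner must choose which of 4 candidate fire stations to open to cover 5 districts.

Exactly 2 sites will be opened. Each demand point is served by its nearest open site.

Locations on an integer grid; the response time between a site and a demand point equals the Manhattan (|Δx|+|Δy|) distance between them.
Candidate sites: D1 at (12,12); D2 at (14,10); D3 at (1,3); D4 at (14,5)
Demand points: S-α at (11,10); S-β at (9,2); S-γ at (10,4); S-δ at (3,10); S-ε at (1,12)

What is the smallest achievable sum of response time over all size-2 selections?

Open {D1, D4}.
  S-α→D1 3, S-β→D4 8, S-γ→D4 5, S-δ→D1 11, S-ε→D1 11  ⇒ total 38.
Compare {D3, D4}: total 39.
Compare {D1, D3}: total 40.
No size-2 selection does better; minimum is 38.

38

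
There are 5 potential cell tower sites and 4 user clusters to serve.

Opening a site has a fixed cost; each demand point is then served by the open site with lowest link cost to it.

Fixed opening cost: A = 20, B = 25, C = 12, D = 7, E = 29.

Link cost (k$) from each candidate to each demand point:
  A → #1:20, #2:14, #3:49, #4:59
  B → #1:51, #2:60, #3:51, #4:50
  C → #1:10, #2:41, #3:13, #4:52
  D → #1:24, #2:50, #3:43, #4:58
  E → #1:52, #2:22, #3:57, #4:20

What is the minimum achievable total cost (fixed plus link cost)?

106

Open {C, E}: assign each demand point to its cheapest open site.
  #1→C 10, #2→E 22, #3→C 13, #4→E 20
  link cost 65, fixed 41 → total 106.
Compare {C, D, E}: link cost 65 + fixed 48 = 113.
Compare {A, C, E}: link cost 57 + fixed 61 = 118.
Compare {A, C}: link cost 89 + fixed 32 = 121.
All other subsets cost ≥ 113. Minimum total cost: 106.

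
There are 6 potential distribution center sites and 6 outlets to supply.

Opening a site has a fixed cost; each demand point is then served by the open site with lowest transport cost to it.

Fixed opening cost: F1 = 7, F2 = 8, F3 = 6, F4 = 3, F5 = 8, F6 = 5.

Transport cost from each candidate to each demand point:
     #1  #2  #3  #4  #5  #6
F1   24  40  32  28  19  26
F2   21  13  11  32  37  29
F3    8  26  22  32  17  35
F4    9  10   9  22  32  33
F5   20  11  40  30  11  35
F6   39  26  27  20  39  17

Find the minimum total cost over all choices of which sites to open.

92

Open {F4, F5, F6}: assign each demand point to its cheapest open site.
  #1→F4 9, #2→F4 10, #3→F4 9, #4→F6 20, #5→F5 11, #6→F6 17
  transport cost 76, fixed 16 → total 92.
Compare {F3, F4, F6}: transport cost 81 + fixed 14 = 95.
Compare {F3, F4, F5, F6}: transport cost 75 + fixed 22 = 97.
Compare {F1, F4, F6}: transport cost 84 + fixed 15 = 99.
All other subsets cost ≥ 95. Minimum total cost: 92.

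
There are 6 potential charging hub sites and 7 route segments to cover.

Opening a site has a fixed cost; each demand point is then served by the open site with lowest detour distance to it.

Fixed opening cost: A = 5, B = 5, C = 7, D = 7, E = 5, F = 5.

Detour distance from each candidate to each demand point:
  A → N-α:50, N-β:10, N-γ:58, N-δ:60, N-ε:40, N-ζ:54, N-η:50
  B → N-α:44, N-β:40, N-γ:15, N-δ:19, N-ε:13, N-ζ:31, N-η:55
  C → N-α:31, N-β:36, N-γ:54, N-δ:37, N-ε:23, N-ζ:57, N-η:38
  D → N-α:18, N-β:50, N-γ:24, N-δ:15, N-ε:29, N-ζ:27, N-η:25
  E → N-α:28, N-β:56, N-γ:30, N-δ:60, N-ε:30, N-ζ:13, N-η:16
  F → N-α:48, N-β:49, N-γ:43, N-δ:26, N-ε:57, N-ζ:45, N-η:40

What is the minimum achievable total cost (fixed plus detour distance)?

Open {A, B, D, E}: assign each demand point to its cheapest open site.
  N-α→D 18, N-β→A 10, N-γ→B 15, N-δ→D 15, N-ε→B 13, N-ζ→E 13, N-η→E 16
  detour distance 100, fixed 22 → total 122.
Compare {A, B, D, E, F}: detour distance 100 + fixed 27 = 127.
Compare {A, B, E}: detour distance 114 + fixed 15 = 129.
Compare {A, B, C, D, E}: detour distance 100 + fixed 29 = 129.
All other subsets cost ≥ 127. Minimum total cost: 122.

122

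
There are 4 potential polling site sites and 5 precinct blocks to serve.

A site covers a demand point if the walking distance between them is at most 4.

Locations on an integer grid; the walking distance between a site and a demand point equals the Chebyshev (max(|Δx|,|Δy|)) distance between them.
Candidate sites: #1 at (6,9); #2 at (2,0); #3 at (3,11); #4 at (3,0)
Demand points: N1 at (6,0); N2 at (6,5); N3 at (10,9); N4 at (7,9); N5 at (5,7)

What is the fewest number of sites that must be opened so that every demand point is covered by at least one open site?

2

Coverage sets (demand points within 4 of each site):
  #1: {N2, N3, N4, N5}
  #2: {N1}
  #3: {N4, N5}
  #4: {N1}
No single site covers all 5 demand points.
But {#1, #2} covers everything, so the minimum is 2.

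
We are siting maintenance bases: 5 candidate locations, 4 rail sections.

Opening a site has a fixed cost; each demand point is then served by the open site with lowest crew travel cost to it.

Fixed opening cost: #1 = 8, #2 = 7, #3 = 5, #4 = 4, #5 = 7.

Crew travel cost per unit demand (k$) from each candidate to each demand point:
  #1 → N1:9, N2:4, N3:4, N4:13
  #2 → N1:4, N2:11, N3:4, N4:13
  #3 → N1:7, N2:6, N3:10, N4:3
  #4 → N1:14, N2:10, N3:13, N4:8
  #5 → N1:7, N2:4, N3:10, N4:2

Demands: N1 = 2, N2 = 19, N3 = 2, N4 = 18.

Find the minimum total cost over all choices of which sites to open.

142

Open {#2, #5}: assign each demand point to its cheapest open site.
  N1→#2 2×4=8, N2→#5 19×4=76, N3→#2 2×4=8, N4→#5 18×2=36
  crew travel cost 128, fixed 14 → total 142.
Compare {#2, #4, #5}: crew travel cost 128 + fixed 18 = 146.
Compare {#2, #3, #5}: crew travel cost 128 + fixed 19 = 147.
Compare {#1, #5}: crew travel cost 134 + fixed 15 = 149.
All other subsets cost ≥ 146. Minimum total cost: 142.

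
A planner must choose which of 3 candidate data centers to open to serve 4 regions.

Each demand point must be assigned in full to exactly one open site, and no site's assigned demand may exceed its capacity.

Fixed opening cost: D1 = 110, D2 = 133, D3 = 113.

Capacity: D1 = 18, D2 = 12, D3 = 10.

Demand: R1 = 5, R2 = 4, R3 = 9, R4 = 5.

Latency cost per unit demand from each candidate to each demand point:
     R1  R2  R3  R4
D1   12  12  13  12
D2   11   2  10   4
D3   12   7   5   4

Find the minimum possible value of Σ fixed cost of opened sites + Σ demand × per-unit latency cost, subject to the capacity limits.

Open {D1, D3}; cheapest assignment that respects the capacities:
  D1 (cap 18, load 14): R1, R2, R4 — cost 5×12 + 4×12 + 5×12 = 168
  D3 (cap 10, load 9): R3 — cost 9×5 = 45
  Shipping 213, fixed 223 → total 436.
  Any other capacity-feasible assignment to {D1, D3} ships for at least 213.
Compare {D1, D2}: its best feasible assignment gives total 448.
Compare {D1, D2, D3}: its best feasible assignment gives total 489.
Every other set of open sites that can feasibly serve all demand totals ≥ 448 even under its best assignment. Minimum: 436.

436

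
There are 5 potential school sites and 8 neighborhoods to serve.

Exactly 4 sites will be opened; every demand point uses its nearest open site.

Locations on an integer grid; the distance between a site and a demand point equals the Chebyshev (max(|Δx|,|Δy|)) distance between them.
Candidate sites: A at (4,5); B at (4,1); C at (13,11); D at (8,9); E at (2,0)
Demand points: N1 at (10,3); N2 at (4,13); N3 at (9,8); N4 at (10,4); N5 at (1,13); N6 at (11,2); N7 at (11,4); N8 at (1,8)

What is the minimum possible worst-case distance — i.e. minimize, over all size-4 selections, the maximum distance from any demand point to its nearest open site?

Open {A, B, C, D}.
  Farthest demand point is N5 at distance 7 (to D); all others are ≤ 7.
With {A, B, D, E} the worst case is 7.
With {A, C, D, E} the worst case is 7.
No size-4 selection achieves below 7.

7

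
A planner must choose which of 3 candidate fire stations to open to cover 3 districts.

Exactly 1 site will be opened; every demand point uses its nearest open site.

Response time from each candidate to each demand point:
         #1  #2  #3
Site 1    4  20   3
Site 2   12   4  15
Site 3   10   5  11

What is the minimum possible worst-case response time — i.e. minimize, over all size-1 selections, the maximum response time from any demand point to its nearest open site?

11

Open {Site 3}.
  Farthest demand point is #3 at response time 11 (to Site 3); all others are ≤ 11.
With {Site 2} the worst case is 15.
With {Site 1} the worst case is 20.
No size-1 selection achieves below 11.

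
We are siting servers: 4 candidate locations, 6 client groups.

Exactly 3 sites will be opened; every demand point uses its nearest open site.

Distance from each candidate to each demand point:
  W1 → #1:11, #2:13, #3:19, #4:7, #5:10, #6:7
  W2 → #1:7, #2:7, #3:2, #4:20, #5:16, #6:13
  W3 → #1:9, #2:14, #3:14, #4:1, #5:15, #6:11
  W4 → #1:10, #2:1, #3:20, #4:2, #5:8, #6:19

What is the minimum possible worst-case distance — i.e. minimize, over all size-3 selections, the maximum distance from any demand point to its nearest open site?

Open {W1, W2, W4}.
  Farthest demand point is #5 at distance 8 (to W4); all others are ≤ 8.
With {W1, W2, W3} the worst case is 10.
With {W2, W3, W4} the worst case is 11.
No size-3 selection achieves below 8.

8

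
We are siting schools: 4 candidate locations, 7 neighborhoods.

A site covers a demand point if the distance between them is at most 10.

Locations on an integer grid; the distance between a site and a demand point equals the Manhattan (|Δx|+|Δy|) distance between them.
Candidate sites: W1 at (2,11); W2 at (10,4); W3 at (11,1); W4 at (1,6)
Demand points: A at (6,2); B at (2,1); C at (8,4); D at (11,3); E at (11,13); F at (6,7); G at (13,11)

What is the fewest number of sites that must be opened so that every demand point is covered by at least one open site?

Coverage sets (demand points within 10 of each site):
  W1: {B, F}
  W2: {A, C, D, E, F, G}
  W3: {A, B, C, D}
  W4: {A, B, C, F}
No single site covers all 7 demand points.
But {W1, W2} covers everything, so the minimum is 2.

2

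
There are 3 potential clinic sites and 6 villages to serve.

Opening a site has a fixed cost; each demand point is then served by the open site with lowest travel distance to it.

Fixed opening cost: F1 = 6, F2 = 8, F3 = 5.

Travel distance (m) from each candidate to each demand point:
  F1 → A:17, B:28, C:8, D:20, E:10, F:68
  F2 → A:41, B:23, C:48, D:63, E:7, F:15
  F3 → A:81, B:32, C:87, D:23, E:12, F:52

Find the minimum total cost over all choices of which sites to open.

Open {F1, F2}: assign each demand point to its cheapest open site.
  A→F1 17, B→F2 23, C→F1 8, D→F1 20, E→F2 7, F→F2 15
  travel distance 90, fixed 14 → total 104.
Compare {F1, F2, F3}: travel distance 90 + fixed 19 = 109.
Compare {F1, F3}: travel distance 135 + fixed 11 = 146.
Compare {F1}: travel distance 151 + fixed 6 = 157.
All other subsets cost ≥ 109. Minimum total cost: 104.

104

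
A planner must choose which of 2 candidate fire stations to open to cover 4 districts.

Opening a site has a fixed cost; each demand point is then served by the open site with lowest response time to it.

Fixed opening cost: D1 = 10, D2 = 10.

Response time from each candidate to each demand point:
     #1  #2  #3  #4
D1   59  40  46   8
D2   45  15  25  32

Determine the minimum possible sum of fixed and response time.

113

Open {D1, D2}: assign each demand point to its cheapest open site.
  #1→D2 45, #2→D2 15, #3→D2 25, #4→D1 8
  response time 93, fixed 20 → total 113.
Compare {D2}: response time 117 + fixed 10 = 127.
Compare {D1}: response time 153 + fixed 10 = 163.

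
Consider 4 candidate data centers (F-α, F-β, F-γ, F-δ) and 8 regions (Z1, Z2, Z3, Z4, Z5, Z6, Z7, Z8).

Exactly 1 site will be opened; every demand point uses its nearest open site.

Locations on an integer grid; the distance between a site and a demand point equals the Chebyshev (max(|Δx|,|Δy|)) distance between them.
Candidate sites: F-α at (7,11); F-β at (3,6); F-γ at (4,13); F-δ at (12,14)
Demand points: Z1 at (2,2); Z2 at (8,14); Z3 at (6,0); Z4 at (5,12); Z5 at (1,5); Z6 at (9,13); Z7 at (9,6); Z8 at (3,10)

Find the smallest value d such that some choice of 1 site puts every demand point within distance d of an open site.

8

Open {F-β}.
  Farthest demand point is Z2 at distance 8 (to F-β); all others are ≤ 8.
With {F-α} the worst case is 11.
With {F-γ} the worst case is 13.
No size-1 selection achieves below 8.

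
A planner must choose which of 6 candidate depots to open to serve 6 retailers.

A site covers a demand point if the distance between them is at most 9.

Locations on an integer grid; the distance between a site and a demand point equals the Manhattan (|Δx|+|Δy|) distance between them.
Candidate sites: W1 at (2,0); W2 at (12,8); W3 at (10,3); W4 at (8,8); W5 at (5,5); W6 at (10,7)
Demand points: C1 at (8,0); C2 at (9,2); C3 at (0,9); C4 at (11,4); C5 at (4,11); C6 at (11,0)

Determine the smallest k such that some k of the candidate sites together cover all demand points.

Coverage sets (demand points within 9 of each site):
  W1: {C1, C2, C6}
  W2: {C2, C4, C6}
  W3: {C1, C2, C4, C6}
  W4: {C1, C2, C3, C4, C5}
  W5: {C1, C2, C3, C4, C5}
  W6: {C1, C2, C4, C6}
No single site covers all 6 demand points.
But {W1, W4} covers everything, so the minimum is 2.

2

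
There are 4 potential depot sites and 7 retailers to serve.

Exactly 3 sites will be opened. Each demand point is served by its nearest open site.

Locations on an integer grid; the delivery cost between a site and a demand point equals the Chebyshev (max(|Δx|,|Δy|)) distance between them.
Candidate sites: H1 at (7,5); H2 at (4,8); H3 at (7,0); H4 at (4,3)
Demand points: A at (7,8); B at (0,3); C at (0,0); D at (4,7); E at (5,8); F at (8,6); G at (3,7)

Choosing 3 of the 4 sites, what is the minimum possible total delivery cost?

Open {H1, H2, H4}.
  A→H1 3, B→H4 4, C→H4 4, D→H2 1, E→H2 1, F→H1 1, G→H2 1  ⇒ total 15.
Compare {H2, H3, H4}: total 18.
Compare {H1, H2, H3}: total 19.
No size-3 selection does better; minimum is 15.

15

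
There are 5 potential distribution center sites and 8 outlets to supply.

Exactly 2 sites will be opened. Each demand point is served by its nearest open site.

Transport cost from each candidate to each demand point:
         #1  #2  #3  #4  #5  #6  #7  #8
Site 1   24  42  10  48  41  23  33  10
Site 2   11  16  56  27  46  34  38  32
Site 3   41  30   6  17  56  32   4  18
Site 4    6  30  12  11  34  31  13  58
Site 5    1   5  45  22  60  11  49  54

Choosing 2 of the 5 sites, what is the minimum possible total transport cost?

118

Open {Site 3, Site 5}.
  #1→Site 5 1, #2→Site 5 5, #3→Site 3 6, #4→Site 3 17, #5→Site 3 56, #6→Site 5 11, #7→Site 3 4, #8→Site 3 18  ⇒ total 118.
Compare {Site 1, Site 5}: total 133.
Compare {Site 1, Site 4}: total 137.
No size-2 selection does better; minimum is 118.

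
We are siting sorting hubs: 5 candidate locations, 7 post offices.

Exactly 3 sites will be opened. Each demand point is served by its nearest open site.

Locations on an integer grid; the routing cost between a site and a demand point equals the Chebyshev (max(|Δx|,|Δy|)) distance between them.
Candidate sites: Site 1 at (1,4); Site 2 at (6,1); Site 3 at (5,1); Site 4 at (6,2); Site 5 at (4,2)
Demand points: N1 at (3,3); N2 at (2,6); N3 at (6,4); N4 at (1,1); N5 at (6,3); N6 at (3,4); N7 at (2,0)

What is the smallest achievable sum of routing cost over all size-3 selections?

Open {Site 1, Site 4, Site 5}.
  N1→Site 5 1, N2→Site 1 2, N3→Site 4 2, N4→Site 1 3, N5→Site 4 1, N6→Site 1 2, N7→Site 5 2  ⇒ total 13.
Compare {Site 1, Site 2, Site 5}: total 14.
Compare {Site 1, Site 3, Site 5}: total 14.
No size-3 selection does better; minimum is 13.

13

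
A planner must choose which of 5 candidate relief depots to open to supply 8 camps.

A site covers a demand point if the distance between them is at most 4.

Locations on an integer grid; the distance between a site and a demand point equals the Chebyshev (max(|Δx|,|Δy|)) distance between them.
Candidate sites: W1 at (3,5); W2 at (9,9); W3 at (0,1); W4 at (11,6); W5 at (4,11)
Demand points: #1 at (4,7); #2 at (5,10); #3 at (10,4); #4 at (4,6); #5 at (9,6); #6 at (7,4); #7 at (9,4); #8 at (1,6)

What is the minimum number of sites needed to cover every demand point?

3

Coverage sets (demand points within 4 of each site):
  W1: {#1, #4, #6, #8}
  W2: {#2, #5}
  W3: {}
  W4: {#3, #5, #6, #7}
  W5: {#1, #2}
No 2 sites suffice: every size-2 union leaves at least one demand point uncovered.
But {W1, W2, W4} covers everything, so the minimum is 3.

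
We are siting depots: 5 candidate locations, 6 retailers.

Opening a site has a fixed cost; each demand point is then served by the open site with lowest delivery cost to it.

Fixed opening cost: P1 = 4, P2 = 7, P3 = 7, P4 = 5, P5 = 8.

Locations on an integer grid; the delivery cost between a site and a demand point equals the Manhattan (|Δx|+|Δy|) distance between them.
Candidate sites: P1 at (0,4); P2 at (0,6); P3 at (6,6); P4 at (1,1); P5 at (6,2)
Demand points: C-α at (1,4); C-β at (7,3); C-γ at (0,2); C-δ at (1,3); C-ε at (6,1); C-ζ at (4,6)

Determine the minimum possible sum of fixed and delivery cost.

26

Open {P1, P5}: assign each demand point to its cheapest open site.
  C-α→P1 1, C-β→P5 2, C-γ→P1 2, C-δ→P1 2, C-ε→P5 1, C-ζ→P1 6
  delivery cost 14, fixed 12 → total 26.
Compare {P1, P3}: delivery cost 16 + fixed 11 = 27.
Compare {P4, P5}: delivery cost 16 + fixed 13 = 29.
Compare {P1, P3, P5}: delivery cost 10 + fixed 19 = 29.
All other subsets cost ≥ 27. Minimum total cost: 26.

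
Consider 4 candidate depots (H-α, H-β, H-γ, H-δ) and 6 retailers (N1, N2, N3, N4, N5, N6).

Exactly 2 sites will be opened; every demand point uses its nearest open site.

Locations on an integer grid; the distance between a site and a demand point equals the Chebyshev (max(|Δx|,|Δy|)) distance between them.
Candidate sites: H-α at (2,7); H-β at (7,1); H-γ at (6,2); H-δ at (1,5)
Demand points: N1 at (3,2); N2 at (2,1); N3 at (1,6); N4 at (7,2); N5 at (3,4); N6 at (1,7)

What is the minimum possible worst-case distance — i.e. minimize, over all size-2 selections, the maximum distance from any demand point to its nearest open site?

4

Open {H-α, H-γ}.
  Farthest demand point is N2 at distance 4 (to H-γ); all others are ≤ 4.
With {H-β, H-δ} the worst case is 4.
With {H-γ, H-δ} the worst case is 4.
No size-2 selection achieves below 4.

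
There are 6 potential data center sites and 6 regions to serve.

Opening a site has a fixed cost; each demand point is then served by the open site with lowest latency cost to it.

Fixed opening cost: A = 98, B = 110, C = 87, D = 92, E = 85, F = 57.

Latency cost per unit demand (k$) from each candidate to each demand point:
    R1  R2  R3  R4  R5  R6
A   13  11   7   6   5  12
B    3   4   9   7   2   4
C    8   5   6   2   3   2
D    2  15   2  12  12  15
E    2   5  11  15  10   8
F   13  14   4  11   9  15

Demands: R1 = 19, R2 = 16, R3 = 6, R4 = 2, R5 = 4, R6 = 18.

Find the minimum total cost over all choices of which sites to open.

361

Open {C, D}: assign each demand point to its cheapest open site.
  R1→D 19×2=38, R2→C 16×5=80, R3→D 6×2=12, R4→C 2×2=4, R5→C 4×3=12, R6→C 18×2=36
  latency cost 182, fixed 179 → total 361.
Compare {C, E}: latency cost 206 + fixed 172 = 378.
Compare {B}: latency cost 269 + fixed 110 = 379.
Compare {B, C}: latency cost 205 + fixed 197 = 402.
All other subsets cost ≥ 378. Minimum total cost: 361.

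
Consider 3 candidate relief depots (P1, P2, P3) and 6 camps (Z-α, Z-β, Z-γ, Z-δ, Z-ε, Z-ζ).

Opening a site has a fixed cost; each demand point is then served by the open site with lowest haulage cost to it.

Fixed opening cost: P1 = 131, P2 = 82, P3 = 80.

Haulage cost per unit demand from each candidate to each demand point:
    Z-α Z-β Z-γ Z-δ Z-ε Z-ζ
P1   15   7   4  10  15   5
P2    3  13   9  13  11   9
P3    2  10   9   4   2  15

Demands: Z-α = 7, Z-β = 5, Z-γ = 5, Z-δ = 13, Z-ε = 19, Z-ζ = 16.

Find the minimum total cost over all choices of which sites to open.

Open {P1, P3}: assign each demand point to its cheapest open site.
  Z-α→P3 7×2=14, Z-β→P1 5×7=35, Z-γ→P1 5×4=20, Z-δ→P3 13×4=52, Z-ε→P3 19×2=38, Z-ζ→P1 16×5=80
  haulage cost 239, fixed 211 → total 450.
Compare {P2, P3}: haulage cost 343 + fixed 162 = 505.
Compare {P3}: haulage cost 439 + fixed 80 = 519.
Compare {P1, P2, P3}: haulage cost 239 + fixed 293 = 532.
All other subsets cost ≥ 505. Minimum total cost: 450.

450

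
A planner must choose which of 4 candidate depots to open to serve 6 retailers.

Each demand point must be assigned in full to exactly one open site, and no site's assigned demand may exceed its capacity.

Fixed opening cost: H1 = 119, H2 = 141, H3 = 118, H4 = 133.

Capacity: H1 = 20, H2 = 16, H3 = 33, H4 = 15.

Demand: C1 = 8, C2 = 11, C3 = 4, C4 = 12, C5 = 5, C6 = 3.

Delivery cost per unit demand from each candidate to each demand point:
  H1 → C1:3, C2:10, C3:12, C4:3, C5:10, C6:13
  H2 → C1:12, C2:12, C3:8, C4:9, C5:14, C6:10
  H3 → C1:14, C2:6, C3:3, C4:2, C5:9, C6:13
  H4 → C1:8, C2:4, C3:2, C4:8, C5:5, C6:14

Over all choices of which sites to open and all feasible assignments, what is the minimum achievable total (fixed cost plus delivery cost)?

Open {H1, H3}; cheapest assignment that respects the capacities:
  H1 (cap 20, load 11): C1, C6 — cost 8×3 + 3×13 = 63
  H3 (cap 33, load 32): C2, C3, C4, C5 — cost 11×6 + 4×3 + 12×2 + 5×9 = 147
  Shipping 210, fixed 237 → total 447.
  Any other capacity-feasible assignment to {H1, H3} ships for at least 210.
Compare {H3, H4}: its best feasible assignment gives total 481.
Compare {H2, H3}: its best feasible assignment gives total 532.
Every other set of open sites that can feasibly serve all demand totals ≥ 481 even under its best assignment. Minimum: 447.

447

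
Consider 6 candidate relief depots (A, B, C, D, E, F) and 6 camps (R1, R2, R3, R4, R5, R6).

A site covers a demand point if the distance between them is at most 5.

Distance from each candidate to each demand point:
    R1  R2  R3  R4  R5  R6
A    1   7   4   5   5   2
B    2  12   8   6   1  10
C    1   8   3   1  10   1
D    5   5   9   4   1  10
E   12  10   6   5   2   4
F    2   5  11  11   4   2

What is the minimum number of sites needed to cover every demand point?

Coverage sets (demand points within 5 of each site):
  A: {R1, R3, R4, R5, R6}
  B: {R1, R5}
  C: {R1, R3, R4, R6}
  D: {R1, R2, R4, R5}
  E: {R4, R5, R6}
  F: {R1, R2, R5, R6}
No single site covers all 6 demand points.
But {A, D} covers everything, so the minimum is 2.

2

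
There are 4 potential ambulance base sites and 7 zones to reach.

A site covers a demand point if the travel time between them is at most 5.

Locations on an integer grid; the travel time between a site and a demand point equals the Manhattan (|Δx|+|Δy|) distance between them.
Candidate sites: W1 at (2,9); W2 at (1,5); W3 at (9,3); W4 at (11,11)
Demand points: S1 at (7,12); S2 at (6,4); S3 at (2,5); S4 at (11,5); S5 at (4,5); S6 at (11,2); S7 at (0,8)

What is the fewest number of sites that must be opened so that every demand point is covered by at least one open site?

Coverage sets (demand points within 5 of each site):
  W1: {S3, S7}
  W2: {S3, S5, S7}
  W3: {S2, S4, S6}
  W4: {S1}
No 2 sites suffice: every size-2 union leaves at least one demand point uncovered.
But {W2, W3, W4} covers everything, so the minimum is 3.

3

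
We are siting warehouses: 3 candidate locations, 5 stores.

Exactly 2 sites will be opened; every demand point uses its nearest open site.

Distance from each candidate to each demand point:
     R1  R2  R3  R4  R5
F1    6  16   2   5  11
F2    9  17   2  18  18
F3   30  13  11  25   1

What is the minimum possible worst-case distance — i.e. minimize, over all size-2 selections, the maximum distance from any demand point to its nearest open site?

Open {F1, F3}.
  Farthest demand point is R2 at distance 13 (to F3); all others are ≤ 13.
With {F1, F2} the worst case is 16.
With {F2, F3} the worst case is 18.
No size-2 selection achieves below 13.

13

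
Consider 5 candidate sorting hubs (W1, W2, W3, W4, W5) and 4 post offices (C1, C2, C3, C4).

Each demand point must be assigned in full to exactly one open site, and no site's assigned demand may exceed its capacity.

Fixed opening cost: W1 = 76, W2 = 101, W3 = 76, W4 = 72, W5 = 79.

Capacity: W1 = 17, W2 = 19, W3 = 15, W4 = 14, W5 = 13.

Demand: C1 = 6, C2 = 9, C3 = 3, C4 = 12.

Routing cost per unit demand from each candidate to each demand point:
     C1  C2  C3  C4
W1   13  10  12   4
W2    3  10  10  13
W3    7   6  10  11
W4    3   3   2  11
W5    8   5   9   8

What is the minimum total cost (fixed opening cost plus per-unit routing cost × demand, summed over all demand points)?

Open {W1, W3}; cheapest assignment that respects the capacities:
  W1 (cap 17, load 15): C3, C4 — cost 3×12 + 12×4 = 84
  W3 (cap 15, load 15): C1, C2 — cost 6×7 + 9×6 = 96
  Shipping 180, fixed 152 → total 332.
  Any other capacity-feasible assignment to {W1, W3} ships for at least 180.
Compare {W1, W4, W5}: its best feasible assignment gives total 344.
Compare {W1, W3, W4}: its best feasible assignment gives total 347.
Every other set of open sites that can feasibly serve all demand totals ≥ 344 even under its best assignment. Minimum: 332.

332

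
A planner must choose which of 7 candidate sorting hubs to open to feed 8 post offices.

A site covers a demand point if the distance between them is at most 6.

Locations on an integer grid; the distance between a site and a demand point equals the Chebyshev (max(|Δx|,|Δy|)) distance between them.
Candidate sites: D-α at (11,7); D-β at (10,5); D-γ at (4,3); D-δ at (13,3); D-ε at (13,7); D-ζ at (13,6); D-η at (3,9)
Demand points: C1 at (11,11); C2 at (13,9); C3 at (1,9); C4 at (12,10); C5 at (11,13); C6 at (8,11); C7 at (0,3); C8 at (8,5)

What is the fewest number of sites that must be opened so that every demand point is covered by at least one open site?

2

Coverage sets (demand points within 6 of each site):
  D-α: {C1, C2, C4, C5, C6, C8}
  D-β: {C1, C2, C4, C6, C8}
  D-γ: {C3, C7, C8}
  D-δ: {C2, C8}
  D-ε: {C1, C2, C4, C5, C6, C8}
  D-ζ: {C1, C2, C4, C6, C8}
  D-η: {C3, C6, C7, C8}
No single site covers all 8 demand points.
But {D-α, D-γ} covers everything, so the minimum is 2.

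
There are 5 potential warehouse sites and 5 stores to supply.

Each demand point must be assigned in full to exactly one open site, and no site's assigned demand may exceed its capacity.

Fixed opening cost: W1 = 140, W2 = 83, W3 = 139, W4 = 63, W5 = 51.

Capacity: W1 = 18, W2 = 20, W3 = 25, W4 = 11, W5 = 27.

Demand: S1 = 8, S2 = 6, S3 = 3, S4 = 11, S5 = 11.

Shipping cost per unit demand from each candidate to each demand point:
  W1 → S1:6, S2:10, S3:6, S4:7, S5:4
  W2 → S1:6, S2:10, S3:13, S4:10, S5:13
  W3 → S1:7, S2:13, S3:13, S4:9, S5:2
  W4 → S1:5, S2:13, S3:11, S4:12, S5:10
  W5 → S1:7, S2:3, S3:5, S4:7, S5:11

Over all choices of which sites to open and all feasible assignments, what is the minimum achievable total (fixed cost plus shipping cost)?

Open {W3, W5}; cheapest assignment that respects the capacities:
  W3 (cap 25, load 19): S1, S5 — cost 8×7 + 11×2 = 78
  W5 (cap 27, load 20): S2, S3, S4 — cost 6×3 + 3×5 + 11×7 = 110
  Shipping 188, fixed 190 → total 378.
  Any other capacity-feasible assignment to {W3, W5} ships for at least 188.
Compare {W1, W5}: its best feasible assignment gives total 404.
Compare {W3, W4, W5}: its best feasible assignment gives total 425.
Every other set of open sites that can feasibly serve all demand totals ≥ 404 even under its best assignment. Minimum: 378.

378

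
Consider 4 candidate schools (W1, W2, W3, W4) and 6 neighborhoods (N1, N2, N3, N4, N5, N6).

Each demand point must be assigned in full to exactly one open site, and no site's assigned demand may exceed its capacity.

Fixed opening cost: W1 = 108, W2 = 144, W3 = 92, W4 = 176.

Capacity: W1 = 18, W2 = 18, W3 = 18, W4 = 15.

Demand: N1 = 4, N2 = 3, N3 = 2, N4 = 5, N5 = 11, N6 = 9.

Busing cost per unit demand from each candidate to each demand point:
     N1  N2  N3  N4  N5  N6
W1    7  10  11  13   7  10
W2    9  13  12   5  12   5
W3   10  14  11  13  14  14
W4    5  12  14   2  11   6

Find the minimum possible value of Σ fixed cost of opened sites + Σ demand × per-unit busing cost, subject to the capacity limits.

481

Open {W1, W2}; cheapest assignment that respects the capacities:
  W1 (cap 18, load 18): N1, N2, N5 — cost 4×7 + 3×10 + 11×7 = 135
  W2 (cap 18, load 16): N3, N4, N6 — cost 2×12 + 5×5 + 9×5 = 94
  Shipping 229, fixed 252 → total 481.
  Any other capacity-feasible assignment to {W1, W2} ships for at least 229.
Compare {W1, W3}: its best feasible assignment gives total 548.
Compare {W2, W3}: its best feasible assignment gives total 560.
Every other set of open sites that can feasibly serve all demand totals ≥ 548 even under its best assignment. Minimum: 481.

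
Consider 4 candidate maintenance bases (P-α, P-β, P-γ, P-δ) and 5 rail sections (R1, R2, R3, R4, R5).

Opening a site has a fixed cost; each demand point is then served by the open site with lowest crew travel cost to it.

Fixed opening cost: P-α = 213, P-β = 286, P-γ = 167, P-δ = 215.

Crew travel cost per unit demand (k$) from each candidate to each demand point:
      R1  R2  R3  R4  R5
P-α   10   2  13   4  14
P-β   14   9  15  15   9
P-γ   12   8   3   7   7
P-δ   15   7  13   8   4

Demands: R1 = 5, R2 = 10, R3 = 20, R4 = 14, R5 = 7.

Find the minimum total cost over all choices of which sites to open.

514

Open {P-γ}: assign each demand point to its cheapest open site.
  R1→P-γ 5×12=60, R2→P-γ 10×8=80, R3→P-γ 20×3=60, R4→P-γ 14×7=98, R5→P-γ 7×7=49
  crew travel cost 347, fixed 167 → total 514.
Compare {P-α, P-γ}: crew travel cost 235 + fixed 380 = 615.
Compare {P-α}: crew travel cost 484 + fixed 213 = 697.
Compare {P-γ, P-δ}: crew travel cost 316 + fixed 382 = 698.
All other subsets cost ≥ 615. Minimum total cost: 514.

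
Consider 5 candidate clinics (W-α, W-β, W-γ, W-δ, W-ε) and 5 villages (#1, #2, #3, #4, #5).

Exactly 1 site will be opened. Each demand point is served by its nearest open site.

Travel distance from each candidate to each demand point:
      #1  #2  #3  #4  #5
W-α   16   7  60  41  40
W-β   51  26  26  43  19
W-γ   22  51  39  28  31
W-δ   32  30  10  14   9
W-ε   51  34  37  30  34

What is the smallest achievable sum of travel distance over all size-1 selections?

Open {W-δ}.
  #1→W-δ 32, #2→W-δ 30, #3→W-δ 10, #4→W-δ 14, #5→W-δ 9  ⇒ total 95.
Compare {W-α}: total 164.
Compare {W-β}: total 165.
No size-1 selection does better; minimum is 95.

95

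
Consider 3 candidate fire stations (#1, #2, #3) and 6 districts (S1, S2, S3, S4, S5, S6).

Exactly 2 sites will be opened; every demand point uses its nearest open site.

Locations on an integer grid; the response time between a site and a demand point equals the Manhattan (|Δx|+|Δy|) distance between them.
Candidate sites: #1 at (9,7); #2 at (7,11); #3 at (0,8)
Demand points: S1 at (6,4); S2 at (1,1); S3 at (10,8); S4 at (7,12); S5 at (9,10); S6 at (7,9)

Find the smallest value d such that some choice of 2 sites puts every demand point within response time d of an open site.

8

Open {#1, #3}.
  Farthest demand point is S2 at response time 8 (to #3); all others are ≤ 8.
With {#2, #3} the worst case is 8.
With {#1, #2} the worst case is 14.
No size-2 selection achieves below 8.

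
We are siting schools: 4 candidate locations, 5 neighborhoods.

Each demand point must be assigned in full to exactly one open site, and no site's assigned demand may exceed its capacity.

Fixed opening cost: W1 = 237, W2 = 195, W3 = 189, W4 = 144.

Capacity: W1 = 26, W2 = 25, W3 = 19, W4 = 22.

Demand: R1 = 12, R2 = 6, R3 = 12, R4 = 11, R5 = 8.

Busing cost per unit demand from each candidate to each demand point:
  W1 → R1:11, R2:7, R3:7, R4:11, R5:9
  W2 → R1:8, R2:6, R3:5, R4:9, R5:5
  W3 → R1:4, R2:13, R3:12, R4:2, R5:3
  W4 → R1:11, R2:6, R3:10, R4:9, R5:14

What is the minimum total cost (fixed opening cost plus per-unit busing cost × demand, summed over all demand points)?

Open {W2, W3, W4}; cheapest assignment that respects the capacities:
  W2 (cap 25, load 24): R1, R3 — cost 12×8 + 12×5 = 156
  W3 (cap 19, load 19): R4, R5 — cost 11×2 + 8×3 = 46
  W4 (cap 22, load 6): R2 — cost 6×6 = 36
  Shipping 238, fixed 528 → total 766.
  Any other capacity-feasible assignment to {W2, W3, W4} ships for at least 238.
Compare {W1, W2}: its best feasible assignment gives total 823.
Compare {W1, W2, W3}: its best feasible assignment gives total 865.
Every other set of open sites that can feasibly serve all demand totals ≥ 823 even under its best assignment. Minimum: 766.

766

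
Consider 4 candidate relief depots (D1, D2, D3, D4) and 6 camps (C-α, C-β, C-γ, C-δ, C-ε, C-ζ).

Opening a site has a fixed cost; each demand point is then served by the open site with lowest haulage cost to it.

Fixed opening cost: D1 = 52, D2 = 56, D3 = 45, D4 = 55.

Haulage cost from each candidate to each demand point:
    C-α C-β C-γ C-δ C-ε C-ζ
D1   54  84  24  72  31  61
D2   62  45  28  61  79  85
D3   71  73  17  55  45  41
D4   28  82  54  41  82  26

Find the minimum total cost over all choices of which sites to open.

330

Open {D3, D4}: assign each demand point to its cheapest open site.
  C-α→D4 28, C-β→D3 73, C-γ→D3 17, C-δ→D4 41, C-ε→D3 45, C-ζ→D4 26
  haulage cost 230, fixed 100 → total 330.
Compare {D1, D4}: haulage cost 232 + fixed 107 = 339.
Compare {D3}: haulage cost 302 + fixed 45 = 347.
Compare {D2, D4}: haulage cost 247 + fixed 111 = 358.
All other subsets cost ≥ 339. Minimum total cost: 330.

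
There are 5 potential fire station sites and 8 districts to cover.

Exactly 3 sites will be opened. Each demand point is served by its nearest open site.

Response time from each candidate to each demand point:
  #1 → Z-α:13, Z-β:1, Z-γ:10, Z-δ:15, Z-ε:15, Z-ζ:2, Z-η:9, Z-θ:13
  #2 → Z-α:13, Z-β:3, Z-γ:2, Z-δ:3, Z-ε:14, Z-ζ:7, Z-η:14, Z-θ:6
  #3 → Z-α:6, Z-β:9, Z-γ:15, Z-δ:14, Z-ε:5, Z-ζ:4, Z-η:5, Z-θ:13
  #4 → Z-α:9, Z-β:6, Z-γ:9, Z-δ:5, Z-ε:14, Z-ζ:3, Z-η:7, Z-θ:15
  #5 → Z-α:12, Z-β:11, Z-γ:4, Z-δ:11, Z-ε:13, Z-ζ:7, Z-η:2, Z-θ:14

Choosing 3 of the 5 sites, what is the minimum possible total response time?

30

Open {#1, #2, #3}.
  Z-α→#3 6, Z-β→#1 1, Z-γ→#2 2, Z-δ→#2 3, Z-ε→#3 5, Z-ζ→#1 2, Z-η→#3 5, Z-θ→#2 6  ⇒ total 30.
Compare {#2, #3, #5}: total 31.
Compare {#2, #3, #4}: total 33.
No size-3 selection does better; minimum is 30.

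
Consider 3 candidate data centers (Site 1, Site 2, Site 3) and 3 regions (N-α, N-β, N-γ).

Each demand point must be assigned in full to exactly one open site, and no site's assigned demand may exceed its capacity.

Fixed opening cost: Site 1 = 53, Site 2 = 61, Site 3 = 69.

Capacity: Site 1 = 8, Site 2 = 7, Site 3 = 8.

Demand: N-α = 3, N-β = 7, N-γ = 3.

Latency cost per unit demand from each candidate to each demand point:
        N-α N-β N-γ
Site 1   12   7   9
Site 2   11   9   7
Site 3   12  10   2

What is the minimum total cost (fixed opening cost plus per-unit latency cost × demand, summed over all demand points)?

Open {Site 1, Site 3}; cheapest assignment that respects the capacities:
  Site 1 (cap 8, load 7): N-β — cost 7×7 = 49
  Site 3 (cap 8, load 6): N-α, N-γ — cost 3×12 + 3×2 = 42
  Shipping 91, fixed 122 → total 213.
  Any other capacity-feasible assignment to {Site 1, Site 3} ships for at least 91.
Compare {Site 1, Site 2}: its best feasible assignment gives total 217.
Compare {Site 2, Site 3}: its best feasible assignment gives total 235.
Every other set of open sites that can feasibly serve all demand totals ≥ 217 even under its best assignment. Minimum: 213.

213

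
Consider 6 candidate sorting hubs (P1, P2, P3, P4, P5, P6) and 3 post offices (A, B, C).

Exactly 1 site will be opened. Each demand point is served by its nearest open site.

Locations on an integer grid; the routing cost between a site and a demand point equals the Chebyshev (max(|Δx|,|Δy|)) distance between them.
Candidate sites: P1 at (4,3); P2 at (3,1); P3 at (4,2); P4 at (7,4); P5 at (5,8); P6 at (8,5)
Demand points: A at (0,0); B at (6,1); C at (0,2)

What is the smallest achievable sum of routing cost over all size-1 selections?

Open {P2}.
  A→P2 3, B→P2 3, C→P2 3  ⇒ total 9.
Compare {P1}: total 10.
Compare {P3}: total 10.
No size-1 selection does better; minimum is 9.

9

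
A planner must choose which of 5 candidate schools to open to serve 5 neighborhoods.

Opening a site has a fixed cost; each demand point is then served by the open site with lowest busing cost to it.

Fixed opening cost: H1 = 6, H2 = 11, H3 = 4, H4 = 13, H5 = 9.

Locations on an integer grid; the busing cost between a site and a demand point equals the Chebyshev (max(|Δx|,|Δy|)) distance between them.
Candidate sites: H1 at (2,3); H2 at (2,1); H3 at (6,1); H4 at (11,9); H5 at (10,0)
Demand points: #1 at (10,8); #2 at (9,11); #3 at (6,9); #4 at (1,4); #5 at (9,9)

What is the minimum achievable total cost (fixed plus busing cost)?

Open {H1, H4}: assign each demand point to its cheapest open site.
  #1→H4 1, #2→H4 2, #3→H4 5, #4→H1 1, #5→H4 2
  busing cost 11, fixed 19 → total 30.
Compare {H3, H4}: busing cost 15 + fixed 17 = 32.
Compare {H4}: busing cost 20 + fixed 13 = 33.
Compare {H1, H3, H4}: busing cost 11 + fixed 23 = 34.
All other subsets cost ≥ 32. Minimum total cost: 30.

30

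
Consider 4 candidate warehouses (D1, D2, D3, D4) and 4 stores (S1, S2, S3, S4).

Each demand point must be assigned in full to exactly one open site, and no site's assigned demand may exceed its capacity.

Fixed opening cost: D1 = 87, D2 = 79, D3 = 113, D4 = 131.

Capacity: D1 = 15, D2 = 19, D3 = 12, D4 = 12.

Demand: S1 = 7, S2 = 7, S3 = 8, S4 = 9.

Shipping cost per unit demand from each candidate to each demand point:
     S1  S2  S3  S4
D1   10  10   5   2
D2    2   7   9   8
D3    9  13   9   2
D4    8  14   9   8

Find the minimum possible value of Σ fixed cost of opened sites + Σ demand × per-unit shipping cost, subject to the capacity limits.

362

Open {D1, D2}; cheapest assignment that respects the capacities:
  D1 (cap 15, load 15): S2, S3 — cost 7×10 + 8×5 = 110
  D2 (cap 19, load 16): S1, S4 — cost 7×2 + 9×8 = 86
  Shipping 196, fixed 166 → total 362.
  Any other capacity-feasible assignment to {D1, D2} ships for at least 196.
Compare {D1, D2, D3}: its best feasible assignment gives total 400.
Compare {D1, D2, D4}: its best feasible assignment gives total 450.
Every other set of open sites that can feasibly serve all demand totals ≥ 400 even under its best assignment. Minimum: 362.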